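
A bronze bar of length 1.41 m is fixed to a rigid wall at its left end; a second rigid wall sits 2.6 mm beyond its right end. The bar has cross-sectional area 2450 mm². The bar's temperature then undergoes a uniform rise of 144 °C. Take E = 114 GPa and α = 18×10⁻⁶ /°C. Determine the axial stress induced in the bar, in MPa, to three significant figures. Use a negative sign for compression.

-85.3 MPa

Free thermal expansion αLΔT = 18e-6 · 1410 · 144 = 3.655 mm.
The walls engage after the gap closes; constrained expansion = 3.655 − 2.6 = 1.055 mm.
The walls impose strain ε = −(1.055)/1410 = -7.4803e-04; σ = Eε = 114000 · -7.4803e-04 = -85.28 MPa.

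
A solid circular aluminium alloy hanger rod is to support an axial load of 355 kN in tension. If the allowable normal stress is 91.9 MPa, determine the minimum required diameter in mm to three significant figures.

70.1 mm

Required area A ≥ P/σ_allow = 355000/91.9 = 3863 mm².
For a solid circular section, d ≥ √(4A/π) = 70.13 mm.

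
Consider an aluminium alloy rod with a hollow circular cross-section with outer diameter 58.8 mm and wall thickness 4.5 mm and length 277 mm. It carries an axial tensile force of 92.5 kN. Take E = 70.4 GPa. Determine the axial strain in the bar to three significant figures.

0.00171

A = 767.6 mm².
σ = N/A = 120.5 MPa; ε = σ/E = 120.5/70400 = 1.712e-03.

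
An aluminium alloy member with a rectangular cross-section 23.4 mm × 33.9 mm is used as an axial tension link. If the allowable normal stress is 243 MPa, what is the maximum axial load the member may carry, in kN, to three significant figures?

A = 793.3 mm².
P_max = σ_allow · A = 243 · 793.3 = 192800 N = 192.8 kN.

193 kN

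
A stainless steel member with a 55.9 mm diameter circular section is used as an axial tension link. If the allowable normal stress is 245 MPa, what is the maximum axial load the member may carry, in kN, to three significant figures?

601 kN

A = 2454 mm².
P_max = σ_allow · A = 245 · 2454 = 601300 N = 601.3 kN.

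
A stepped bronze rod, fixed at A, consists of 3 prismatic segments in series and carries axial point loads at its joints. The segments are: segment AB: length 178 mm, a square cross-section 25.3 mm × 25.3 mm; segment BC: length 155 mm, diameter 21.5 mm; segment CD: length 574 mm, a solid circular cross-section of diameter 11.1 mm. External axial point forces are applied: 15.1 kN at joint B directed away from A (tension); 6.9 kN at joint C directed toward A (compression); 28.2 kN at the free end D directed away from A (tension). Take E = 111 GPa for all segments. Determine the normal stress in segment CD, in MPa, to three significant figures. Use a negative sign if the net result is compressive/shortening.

Internal axial forces (sectioning from the free end, tension +): N_CD = 28.2 kN, N_BC = 21.3 kN, N_AB = 36.4 kN.
A_CD = 96.77 mm².
σ_CD = N_CD/A_CD = 28200/96.77 = 291.4 MPa.

291 MPa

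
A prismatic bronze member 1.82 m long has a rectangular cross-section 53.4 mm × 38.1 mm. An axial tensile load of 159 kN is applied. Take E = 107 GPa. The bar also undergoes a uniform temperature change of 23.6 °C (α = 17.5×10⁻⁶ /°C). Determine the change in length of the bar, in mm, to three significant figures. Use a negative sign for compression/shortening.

A = 2035 mm².
δ_mech = NL/(AE) = 159000·1820/(2035·107000) = 1.329 mm.
δ_thermal = αLΔT = 17.5e-6·1820·23.6 = 0.7517 mm.
δ = δ_mech + δ_thermal = 2.081 mm.

2.08 mm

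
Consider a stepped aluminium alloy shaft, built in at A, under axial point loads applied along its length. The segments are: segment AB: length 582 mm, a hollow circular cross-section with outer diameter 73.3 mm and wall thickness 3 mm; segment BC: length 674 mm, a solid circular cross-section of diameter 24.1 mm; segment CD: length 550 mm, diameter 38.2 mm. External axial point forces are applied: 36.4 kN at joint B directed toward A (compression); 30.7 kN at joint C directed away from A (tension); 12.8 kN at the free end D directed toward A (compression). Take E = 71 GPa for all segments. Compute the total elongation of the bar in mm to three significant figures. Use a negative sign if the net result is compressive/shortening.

0.0571 mm

Internal axial forces (sectioning from the free end, tension +): N_CD = -12.8 kN, N_BC = 17.9 kN, N_AB = -18.5 kN.
A_AB = 662.6 mm².
A_BC = 456.2 mm².
A_CD = 1146 mm².
δ_AB = -18500·582/(662.6·71000) = -0.2289 mm
δ_BC = 17900·674/(456.2·71000) = 0.3725 mm
δ_CD = -12800·550/(1146·71000) = -0.08652 mm
δ = Σδ_i = 0.05711 mm.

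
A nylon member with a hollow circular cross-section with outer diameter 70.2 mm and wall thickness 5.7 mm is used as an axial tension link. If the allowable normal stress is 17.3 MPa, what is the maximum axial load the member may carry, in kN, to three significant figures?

A = 1155 mm².
P_max = σ_allow · A = 17.3 · 1155 = 19980 N = 19.98 kN.

20.0 kN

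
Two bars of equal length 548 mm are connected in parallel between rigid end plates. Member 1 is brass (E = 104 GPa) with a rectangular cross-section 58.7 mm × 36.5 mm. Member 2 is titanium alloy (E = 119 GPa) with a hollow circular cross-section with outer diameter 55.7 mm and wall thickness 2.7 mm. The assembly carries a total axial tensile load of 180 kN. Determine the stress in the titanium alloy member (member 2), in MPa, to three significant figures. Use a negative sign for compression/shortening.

A_1 = 2143 mm².
A_2 = 449.6 mm².
Equal strain + equilibrium ⇒ each member carries load in proportion to AE: A₁E₁ = 222800000 N, A₂E₂ = 53500000 N, ΣAE = 276300000 N.
σ₂ = P·E₂/ΣAE = 180000·119000/276300000 = 77.52 MPa.

77.5 MPa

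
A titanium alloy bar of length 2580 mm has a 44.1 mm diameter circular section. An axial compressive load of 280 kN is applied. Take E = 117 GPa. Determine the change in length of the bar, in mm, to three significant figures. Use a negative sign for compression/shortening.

A = 1527 mm².
δ_mech = NL/(AE) = -280000·2580/(1527·117000) = -4.042 mm.

-4.04 mm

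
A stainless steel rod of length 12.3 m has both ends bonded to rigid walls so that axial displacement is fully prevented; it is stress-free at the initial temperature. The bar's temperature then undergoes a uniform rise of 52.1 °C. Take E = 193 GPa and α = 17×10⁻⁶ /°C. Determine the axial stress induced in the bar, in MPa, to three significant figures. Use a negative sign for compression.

-171 MPa

Free thermal expansion αLΔT = 17e-6 · 12300 · 52.1 = 10.89 mm.
The walls impose strain ε = −(10.89)/12300 = -8.8570e-04; σ = Eε = 193000 · -8.8570e-04 = -170.9 MPa.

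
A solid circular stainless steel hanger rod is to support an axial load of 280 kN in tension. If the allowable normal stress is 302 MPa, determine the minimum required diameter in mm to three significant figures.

Required area A ≥ P/σ_allow = 280000/302 = 927.2 mm².
For a solid circular section, d ≥ √(4A/π) = 34.36 mm.

34.4 mm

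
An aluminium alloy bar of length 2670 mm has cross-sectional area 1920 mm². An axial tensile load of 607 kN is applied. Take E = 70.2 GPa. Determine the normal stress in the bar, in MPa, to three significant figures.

σ = N/A = 607000/1920 = 316.1 MPa.

316 MPa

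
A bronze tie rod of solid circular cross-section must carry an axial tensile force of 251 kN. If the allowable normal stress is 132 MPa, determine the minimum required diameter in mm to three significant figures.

49.2 mm

Required area A ≥ P/σ_allow = 251000/132 = 1902 mm².
For a solid circular section, d ≥ √(4A/π) = 49.2 mm.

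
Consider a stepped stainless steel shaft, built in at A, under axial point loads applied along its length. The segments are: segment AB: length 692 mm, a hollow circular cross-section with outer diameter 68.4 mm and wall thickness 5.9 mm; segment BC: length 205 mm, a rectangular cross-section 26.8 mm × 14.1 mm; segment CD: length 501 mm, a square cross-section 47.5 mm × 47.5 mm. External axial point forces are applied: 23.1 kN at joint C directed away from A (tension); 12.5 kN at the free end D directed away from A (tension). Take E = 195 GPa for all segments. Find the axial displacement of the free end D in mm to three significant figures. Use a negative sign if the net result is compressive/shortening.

Internal axial forces (sectioning from the free end, tension +): N_CD = 12.5 kN, N_BC = 35.6 kN, N_AB = 35.6 kN.
A_AB = 1158 mm².
A_BC = 377.9 mm².
A_CD = 2256 mm².
δ_AB = 35600·692/(1158·195000) = 0.1091 mm
δ_BC = 35600·205/(377.9·195000) = 0.09904 mm
δ_CD = 12500·501/(2256·195000) = 0.01423 mm
δ = Σδ_i = 0.2223 mm.

0.222 mm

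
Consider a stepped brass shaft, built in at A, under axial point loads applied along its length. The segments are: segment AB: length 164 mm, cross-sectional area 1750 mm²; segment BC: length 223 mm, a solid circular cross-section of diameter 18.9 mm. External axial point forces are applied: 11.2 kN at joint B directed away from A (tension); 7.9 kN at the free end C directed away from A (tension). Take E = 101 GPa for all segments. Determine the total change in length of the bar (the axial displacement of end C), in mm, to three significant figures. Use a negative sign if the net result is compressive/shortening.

0.0799 mm

Internal axial forces (sectioning from the free end, tension +): N_BC = 7.9 kN, N_AB = 19.1 kN.
A_BC = 280.6 mm².
δ_AB = 19100·164/(1750·101000) = 0.01772 mm
δ_BC = 7900·223/(280.6·101000) = 0.06217 mm
δ = Σδ_i = 0.07989 mm.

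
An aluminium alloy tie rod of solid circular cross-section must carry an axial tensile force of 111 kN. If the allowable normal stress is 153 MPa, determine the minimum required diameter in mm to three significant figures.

Required area A ≥ P/σ_allow = 111000/153 = 725.5 mm².
For a solid circular section, d ≥ √(4A/π) = 30.39 mm.

30.4 mm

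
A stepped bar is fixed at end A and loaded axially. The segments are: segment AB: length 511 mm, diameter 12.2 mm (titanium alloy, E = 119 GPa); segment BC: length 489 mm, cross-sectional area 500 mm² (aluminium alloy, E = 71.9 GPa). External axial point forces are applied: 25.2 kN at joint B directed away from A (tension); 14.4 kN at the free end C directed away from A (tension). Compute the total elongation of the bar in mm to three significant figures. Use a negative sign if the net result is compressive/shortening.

1.65 mm

Internal axial forces (sectioning from the free end, tension +): N_BC = 14.4 kN, N_AB = 39.6 kN.
A_AB = 116.9 mm².
δ_AB = 39600·511/(116.9·119000) = 1.455 mm
δ_BC = 14400·489/(500·71900) = 0.1959 mm
δ = Σδ_i = 1.651 mm.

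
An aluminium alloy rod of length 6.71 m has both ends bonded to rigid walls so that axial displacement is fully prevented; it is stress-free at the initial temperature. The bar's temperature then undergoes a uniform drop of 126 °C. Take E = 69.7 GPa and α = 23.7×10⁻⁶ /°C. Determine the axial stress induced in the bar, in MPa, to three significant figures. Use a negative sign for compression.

208 MPa

Free thermal expansion αLΔT = 23.7e-6 · 6710 · -126 = -20.04 mm.
The walls impose strain ε = −(-20.04)/6710 = 2.9862e-03; σ = Eε = 69700 · 2.9862e-03 = 208.1 MPa.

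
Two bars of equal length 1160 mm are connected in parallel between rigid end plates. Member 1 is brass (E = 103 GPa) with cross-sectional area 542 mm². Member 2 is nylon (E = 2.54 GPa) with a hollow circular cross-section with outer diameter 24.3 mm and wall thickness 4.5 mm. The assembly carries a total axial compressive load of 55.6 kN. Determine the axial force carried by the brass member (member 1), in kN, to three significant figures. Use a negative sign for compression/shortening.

-54.9 kN

A_2 = 279.9 mm².
Equal strain + equilibrium ⇒ each member carries load in proportion to AE: A₁E₁ = 55830000 N, A₂E₂ = 711000 N, ΣAE = 56540000 N.
F₁ = P·A₁E₁/ΣAE = -55600·55830000/56540000 = -54900 N.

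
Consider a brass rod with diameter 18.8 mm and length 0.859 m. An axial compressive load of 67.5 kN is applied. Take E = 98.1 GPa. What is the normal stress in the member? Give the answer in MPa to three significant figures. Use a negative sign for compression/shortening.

A = 277.6 mm².
σ = N/A = -67500/277.6 = -243.2 MPa.

-243 MPa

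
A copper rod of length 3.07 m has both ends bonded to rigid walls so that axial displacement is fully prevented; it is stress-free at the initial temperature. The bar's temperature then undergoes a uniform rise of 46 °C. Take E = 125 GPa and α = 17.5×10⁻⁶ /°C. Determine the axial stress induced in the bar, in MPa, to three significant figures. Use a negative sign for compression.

-101 MPa

Free thermal expansion αLΔT = 17.5e-6 · 3070 · 46 = 2.471 mm.
The walls impose strain ε = −(2.471)/3070 = -8.0500e-04; σ = Eε = 125000 · -8.0500e-04 = -100.6 MPa.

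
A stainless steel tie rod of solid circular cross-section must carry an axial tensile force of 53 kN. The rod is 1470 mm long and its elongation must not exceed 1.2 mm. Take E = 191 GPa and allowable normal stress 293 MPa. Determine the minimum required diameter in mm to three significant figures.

20.8 mm

Required area A ≥ P/σ_allow = 53000/293 = 180.9 mm².
For a solid circular section, d ≥ √(4A/π) = 15.18 mm.
Elongation limit: A ≥ PL/(Eδ_allow) = 53000·1470/(191000·1.2) = 339.9 mm² ⇒ d ≥ 20.8 mm.
The elongation limit governs.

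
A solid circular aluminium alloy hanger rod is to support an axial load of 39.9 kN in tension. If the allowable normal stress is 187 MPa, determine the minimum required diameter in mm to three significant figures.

16.5 mm

Required area A ≥ P/σ_allow = 39900/187 = 213.4 mm².
For a solid circular section, d ≥ √(4A/π) = 16.48 mm.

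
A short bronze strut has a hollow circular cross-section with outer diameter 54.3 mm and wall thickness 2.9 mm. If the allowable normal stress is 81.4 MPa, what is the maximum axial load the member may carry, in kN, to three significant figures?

38.1 kN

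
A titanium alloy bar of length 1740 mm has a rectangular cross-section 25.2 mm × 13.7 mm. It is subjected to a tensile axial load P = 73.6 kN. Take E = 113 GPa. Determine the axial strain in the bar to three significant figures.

A = 345.2 mm².
σ = N/A = 213.2 MPa; ε = σ/E = 213.2/113000 = 1.887e-03.

0.00189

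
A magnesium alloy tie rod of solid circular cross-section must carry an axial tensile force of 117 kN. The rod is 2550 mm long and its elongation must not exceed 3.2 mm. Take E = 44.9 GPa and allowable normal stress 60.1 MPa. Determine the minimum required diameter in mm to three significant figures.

51.4 mm

Required area A ≥ P/σ_allow = 117000/60.1 = 1947 mm².
For a solid circular section, d ≥ √(4A/π) = 49.79 mm.
Elongation limit: A ≥ PL/(Eδ_allow) = 117000·2550/(44900·3.2) = 2076 mm² ⇒ d ≥ 51.42 mm.
The elongation limit governs.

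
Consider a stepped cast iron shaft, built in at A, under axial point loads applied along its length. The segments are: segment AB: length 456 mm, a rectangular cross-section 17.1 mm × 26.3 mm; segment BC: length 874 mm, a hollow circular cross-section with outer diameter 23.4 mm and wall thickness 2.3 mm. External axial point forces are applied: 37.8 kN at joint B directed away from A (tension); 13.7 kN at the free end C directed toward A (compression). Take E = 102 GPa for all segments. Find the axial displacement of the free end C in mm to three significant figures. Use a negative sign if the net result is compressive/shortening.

-0.530 mm

Internal axial forces (sectioning from the free end, tension +): N_BC = -13.7 kN, N_AB = 24.1 kN.
A_AB = 449.7 mm².
A_BC = 152.5 mm².
δ_AB = 24100·456/(449.7·102000) = 0.2396 mm
δ_BC = -13700·874/(152.5·102000) = -0.77 mm
δ = Σδ_i = -0.5304 mm.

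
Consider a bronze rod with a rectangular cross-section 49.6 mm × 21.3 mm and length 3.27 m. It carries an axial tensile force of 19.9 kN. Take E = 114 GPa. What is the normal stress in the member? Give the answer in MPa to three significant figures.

A = 1056 mm².
σ = N/A = 19900/1056 = 18.84 MPa.

18.8 MPa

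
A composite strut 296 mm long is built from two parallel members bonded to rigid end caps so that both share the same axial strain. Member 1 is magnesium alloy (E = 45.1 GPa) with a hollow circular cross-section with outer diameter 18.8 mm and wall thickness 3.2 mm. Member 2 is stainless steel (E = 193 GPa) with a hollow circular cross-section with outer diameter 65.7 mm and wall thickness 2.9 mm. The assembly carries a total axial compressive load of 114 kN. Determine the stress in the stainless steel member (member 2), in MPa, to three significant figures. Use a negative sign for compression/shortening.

A_1 = 156.8 mm².
A_2 = 572.1 mm².
Equal strain + equilibrium ⇒ each member carries load in proportion to AE: A₁E₁ = 7073000 N, A₂E₂ = 110400000 N, ΣAE = 117500000 N.
σ₂ = P·E₂/ΣAE = -114000·193000/117500000 = -187.3 MPa.

-187 MPa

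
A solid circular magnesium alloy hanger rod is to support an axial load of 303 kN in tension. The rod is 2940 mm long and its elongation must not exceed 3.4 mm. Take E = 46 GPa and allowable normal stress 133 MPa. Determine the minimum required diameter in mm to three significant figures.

Required area A ≥ P/σ_allow = 303000/133 = 2278 mm².
For a solid circular section, d ≥ √(4A/π) = 53.86 mm.
Elongation limit: A ≥ PL/(Eδ_allow) = 303000·2940/(46000·3.4) = 5696 mm² ⇒ d ≥ 85.16 mm.
The elongation limit governs.

85.2 mm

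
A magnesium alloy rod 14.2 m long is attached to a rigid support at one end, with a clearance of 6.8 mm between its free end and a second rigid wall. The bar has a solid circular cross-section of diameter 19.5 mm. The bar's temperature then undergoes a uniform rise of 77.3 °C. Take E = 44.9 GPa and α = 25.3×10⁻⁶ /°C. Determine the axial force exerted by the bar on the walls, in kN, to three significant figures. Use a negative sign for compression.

Free thermal expansion αLΔT = 25.3e-6 · 14200 · 77.3 = 27.77 mm.
The walls engage after the gap closes; constrained expansion = 27.77 − 6.8 = 20.97 mm.
The walls impose strain ε = −(20.97)/14200 = -1.4768e-03; σ = Eε = 44900 · -1.4768e-03 = -66.31 MPa.
Wall reaction R = σ·A = -66.31·298.6 = -19800 N = -19.8 kN.

-19.8 kN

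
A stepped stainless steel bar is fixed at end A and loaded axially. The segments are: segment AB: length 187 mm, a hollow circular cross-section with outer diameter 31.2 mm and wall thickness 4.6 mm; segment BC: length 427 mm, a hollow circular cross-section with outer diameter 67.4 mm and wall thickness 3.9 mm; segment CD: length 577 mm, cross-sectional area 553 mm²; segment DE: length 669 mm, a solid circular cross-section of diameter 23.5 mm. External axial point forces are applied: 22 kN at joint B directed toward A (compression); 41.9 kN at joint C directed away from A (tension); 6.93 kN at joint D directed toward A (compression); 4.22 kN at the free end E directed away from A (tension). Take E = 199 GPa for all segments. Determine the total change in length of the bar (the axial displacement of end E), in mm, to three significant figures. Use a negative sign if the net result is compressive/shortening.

0.169 mm

Internal axial forces (sectioning from the free end, tension +): N_DE = 4.22 kN, N_CD = -2.71 kN, N_BC = 39.19 kN, N_AB = 17.19 kN.
A_AB = 384.4 mm².
A_BC = 778 mm².
A_DE = 433.7 mm².
δ_AB = 17190·187/(384.4·199000) = 0.04202 mm
δ_BC = 39190·427/(778·199000) = 0.1081 mm
δ_CD = -2710·577/(553·199000) = -0.01421 mm
δ_DE = 4220·669/(433.7·199000) = 0.03271 mm
δ = Σδ_i = 0.1686 mm.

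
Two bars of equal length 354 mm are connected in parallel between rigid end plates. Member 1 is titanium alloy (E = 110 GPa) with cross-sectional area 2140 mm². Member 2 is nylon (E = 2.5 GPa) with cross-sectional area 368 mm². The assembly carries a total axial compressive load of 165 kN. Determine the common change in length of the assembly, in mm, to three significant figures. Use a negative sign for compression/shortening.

-0.247 mm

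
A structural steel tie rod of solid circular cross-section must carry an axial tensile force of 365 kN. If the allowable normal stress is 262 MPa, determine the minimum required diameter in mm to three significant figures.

42.1 mm

Required area A ≥ P/σ_allow = 365000/262 = 1393 mm².
For a solid circular section, d ≥ √(4A/π) = 42.12 mm.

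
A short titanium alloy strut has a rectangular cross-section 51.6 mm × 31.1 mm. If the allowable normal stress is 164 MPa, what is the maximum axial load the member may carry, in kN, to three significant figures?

A = 1605 mm².
P_max = σ_allow · A = 164 · 1605 = 263200 N = 263.2 kN.

263 kN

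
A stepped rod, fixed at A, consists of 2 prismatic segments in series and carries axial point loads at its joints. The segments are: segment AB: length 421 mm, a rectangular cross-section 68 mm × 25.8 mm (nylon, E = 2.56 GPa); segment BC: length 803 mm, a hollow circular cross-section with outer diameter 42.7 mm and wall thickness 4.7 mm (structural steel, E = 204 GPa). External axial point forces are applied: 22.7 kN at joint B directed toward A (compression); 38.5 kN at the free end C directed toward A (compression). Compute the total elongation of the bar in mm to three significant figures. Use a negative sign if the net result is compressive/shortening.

Internal axial forces (sectioning from the free end, tension +): N_BC = -38.5 kN, N_AB = -61.2 kN.
A_AB = 1754 mm².
A_BC = 561.1 mm².
δ_AB = -61200·421/(1754·2560) = -5.737 mm
δ_BC = -38500·803/(561.1·204000) = -0.2701 mm
δ = Σδ_i = -6.007 mm.

-6.01 mm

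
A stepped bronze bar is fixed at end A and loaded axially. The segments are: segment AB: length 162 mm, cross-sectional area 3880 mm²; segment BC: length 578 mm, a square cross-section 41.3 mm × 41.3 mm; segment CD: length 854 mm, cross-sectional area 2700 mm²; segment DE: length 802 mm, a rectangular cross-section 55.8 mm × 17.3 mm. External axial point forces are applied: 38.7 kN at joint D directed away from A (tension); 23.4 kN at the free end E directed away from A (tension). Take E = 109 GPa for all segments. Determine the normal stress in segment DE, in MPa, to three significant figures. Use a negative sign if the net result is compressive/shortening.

Internal axial forces (sectioning from the free end, tension +): N_DE = 23.4 kN, N_CD = 62.1 kN, N_BC = 62.1 kN, N_AB = 62.1 kN.
A_DE = 965.3 mm².
σ_DE = N_DE/A_DE = 23400/965.3 = 24.24 MPa.

24.2 MPa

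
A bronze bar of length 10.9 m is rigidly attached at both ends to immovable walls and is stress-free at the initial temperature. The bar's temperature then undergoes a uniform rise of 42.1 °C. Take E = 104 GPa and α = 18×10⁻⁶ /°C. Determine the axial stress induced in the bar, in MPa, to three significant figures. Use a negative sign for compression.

-78.8 MPa

Free thermal expansion αLΔT = 18e-6 · 10900 · 42.1 = 8.26 mm.
The walls impose strain ε = −(8.26)/10900 = -7.5780e-04; σ = Eε = 104000 · -7.5780e-04 = -78.81 MPa.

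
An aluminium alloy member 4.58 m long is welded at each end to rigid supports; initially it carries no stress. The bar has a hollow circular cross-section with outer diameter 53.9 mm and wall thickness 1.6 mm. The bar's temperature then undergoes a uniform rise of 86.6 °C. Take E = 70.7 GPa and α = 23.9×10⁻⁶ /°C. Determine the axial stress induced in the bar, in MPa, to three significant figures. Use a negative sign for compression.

Free thermal expansion αLΔT = 23.9e-6 · 4580 · 86.6 = 9.479 mm.
The walls impose strain ε = −(9.479)/4580 = -2.0697e-03; σ = Eε = 70700 · -2.0697e-03 = -146.3 MPa.

-146 MPa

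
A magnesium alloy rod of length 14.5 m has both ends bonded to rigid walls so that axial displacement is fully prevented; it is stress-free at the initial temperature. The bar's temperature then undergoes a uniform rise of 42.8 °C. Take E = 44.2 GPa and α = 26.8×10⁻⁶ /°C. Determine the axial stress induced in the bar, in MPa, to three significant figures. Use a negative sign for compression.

Free thermal expansion αLΔT = 26.8e-6 · 14500 · 42.8 = 16.63 mm.
The walls impose strain ε = −(16.63)/14500 = -1.1470e-03; σ = Eε = 44200 · -1.1470e-03 = -50.7 MPa.

-50.7 MPa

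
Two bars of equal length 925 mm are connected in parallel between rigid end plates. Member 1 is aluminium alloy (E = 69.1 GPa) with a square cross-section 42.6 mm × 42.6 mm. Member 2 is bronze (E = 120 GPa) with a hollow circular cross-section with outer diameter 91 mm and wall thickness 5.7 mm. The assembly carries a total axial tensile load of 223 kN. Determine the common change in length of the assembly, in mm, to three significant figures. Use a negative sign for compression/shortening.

0.668 mm

A_1 = 1815 mm².
A_2 = 1527 mm².
Equal strain + equilibrium ⇒ each member carries load in proportion to AE: A₁E₁ = 125400000 N, A₂E₂ = 183300000 N, ΣAE = 308700000 N.
δ = PL/ΣAE = 223000·925/308700000 = 0.6682 mm.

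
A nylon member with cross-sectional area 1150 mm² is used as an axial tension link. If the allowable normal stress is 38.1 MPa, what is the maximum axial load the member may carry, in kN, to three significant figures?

43.8 kN

P_max = σ_allow · A = 38.1 · 1150 = 43820 N = 43.81 kN.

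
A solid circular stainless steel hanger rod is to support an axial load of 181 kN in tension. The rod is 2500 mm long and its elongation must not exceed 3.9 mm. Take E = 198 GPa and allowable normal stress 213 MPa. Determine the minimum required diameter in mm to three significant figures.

32.9 mm

Required area A ≥ P/σ_allow = 181000/213 = 849.8 mm².
For a solid circular section, d ≥ √(4A/π) = 32.89 mm.
Elongation limit: A ≥ PL/(Eδ_allow) = 181000·2500/(198000·3.9) = 586 mm² ⇒ d ≥ 27.31 mm.
The stress limit governs.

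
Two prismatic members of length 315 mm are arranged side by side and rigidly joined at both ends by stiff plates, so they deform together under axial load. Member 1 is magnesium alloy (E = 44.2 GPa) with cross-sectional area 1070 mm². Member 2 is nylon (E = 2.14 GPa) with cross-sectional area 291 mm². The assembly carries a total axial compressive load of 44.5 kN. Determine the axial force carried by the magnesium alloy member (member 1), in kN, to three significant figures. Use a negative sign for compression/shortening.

Equal strain + equilibrium ⇒ each member carries load in proportion to AE: A₁E₁ = 47290000 N, A₂E₂ = 622700 N, ΣAE = 47920000 N.
F₁ = P·A₁E₁/ΣAE = -44500·47290000/47920000 = -43920 N.

-43.9 kN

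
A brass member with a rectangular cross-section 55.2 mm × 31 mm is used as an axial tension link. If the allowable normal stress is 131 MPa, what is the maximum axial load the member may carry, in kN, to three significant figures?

224 kN

A = 1711 mm².
P_max = σ_allow · A = 131 · 1711 = 224200 N = 224.2 kN.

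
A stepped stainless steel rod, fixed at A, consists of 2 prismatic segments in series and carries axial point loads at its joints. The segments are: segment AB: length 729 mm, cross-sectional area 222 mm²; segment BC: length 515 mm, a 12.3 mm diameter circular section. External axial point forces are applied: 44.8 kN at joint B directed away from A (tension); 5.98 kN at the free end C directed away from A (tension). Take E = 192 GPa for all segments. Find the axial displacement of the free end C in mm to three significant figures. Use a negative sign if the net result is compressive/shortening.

Internal axial forces (sectioning from the free end, tension +): N_BC = 5.98 kN, N_AB = 50.78 kN.
A_BC = 118.8 mm².
δ_AB = 50780·729/(222·192000) = 0.8685 mm
δ_BC = 5980·515/(118.8·192000) = 0.135 mm
δ = Σδ_i = 1.003 mm.

1.00 mm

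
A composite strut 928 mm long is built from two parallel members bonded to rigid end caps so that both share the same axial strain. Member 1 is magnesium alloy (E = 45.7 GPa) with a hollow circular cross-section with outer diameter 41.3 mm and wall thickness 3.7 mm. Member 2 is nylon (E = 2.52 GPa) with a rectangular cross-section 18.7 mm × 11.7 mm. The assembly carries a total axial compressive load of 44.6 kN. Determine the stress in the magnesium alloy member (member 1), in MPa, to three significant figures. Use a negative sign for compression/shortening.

-99.3 MPa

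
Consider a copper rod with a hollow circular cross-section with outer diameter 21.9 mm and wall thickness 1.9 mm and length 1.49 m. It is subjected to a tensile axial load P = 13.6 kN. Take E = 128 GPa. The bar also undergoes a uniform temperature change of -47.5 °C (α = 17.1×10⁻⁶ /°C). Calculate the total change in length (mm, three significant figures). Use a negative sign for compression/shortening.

A = 119.4 mm².
δ_mech = NL/(AE) = 13600·1490/(119.4·128000) = 1.326 mm.
δ_thermal = αLΔT = 17.1e-6·1490·-47.5 = -1.21 mm.
δ = δ_mech + δ_thermal = 0.1159 mm.

0.116 mm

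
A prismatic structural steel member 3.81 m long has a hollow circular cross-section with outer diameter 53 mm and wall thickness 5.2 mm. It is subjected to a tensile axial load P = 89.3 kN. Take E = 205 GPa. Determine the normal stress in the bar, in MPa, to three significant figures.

114 MPa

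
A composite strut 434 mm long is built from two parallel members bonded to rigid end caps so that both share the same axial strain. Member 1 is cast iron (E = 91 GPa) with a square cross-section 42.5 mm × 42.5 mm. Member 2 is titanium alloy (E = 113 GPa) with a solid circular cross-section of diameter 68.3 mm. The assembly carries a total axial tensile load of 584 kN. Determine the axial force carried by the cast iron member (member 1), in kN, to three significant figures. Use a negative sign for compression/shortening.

166 kN

A_1 = 1806 mm².
A_2 = 3664 mm².
Equal strain + equilibrium ⇒ each member carries load in proportion to AE: A₁E₁ = 164400000 N, A₂E₂ = 414000000 N, ΣAE = 578400000 N.
F₁ = P·A₁E₁/ΣAE = 584000·164400000/578400000 = 166000 N.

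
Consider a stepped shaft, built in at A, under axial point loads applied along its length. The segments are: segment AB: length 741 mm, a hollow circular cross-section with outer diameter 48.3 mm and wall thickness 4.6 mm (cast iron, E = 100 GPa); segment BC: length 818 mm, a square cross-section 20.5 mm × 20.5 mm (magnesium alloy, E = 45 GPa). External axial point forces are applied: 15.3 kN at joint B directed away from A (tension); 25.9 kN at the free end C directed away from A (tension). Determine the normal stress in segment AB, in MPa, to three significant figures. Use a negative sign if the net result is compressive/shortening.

65.2 MPa

Internal axial forces (sectioning from the free end, tension +): N_BC = 25.9 kN, N_AB = 41.2 kN.
A_AB = 631.5 mm².
σ_AB = N_AB/A_AB = 41200/631.5 = 65.24 MPa.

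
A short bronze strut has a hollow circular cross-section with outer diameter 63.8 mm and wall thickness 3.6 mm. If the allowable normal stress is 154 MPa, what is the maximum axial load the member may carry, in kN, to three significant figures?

A = 680.8 mm².
P_max = σ_allow · A = 154 · 680.8 = 104900 N = 104.9 kN.

105 kN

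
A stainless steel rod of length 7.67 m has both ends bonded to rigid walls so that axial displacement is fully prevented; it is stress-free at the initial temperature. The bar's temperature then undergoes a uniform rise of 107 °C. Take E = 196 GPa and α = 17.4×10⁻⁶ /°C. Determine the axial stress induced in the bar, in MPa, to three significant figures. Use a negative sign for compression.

-365 MPa

Free thermal expansion αLΔT = 17.4e-6 · 7670 · 107 = 14.28 mm.
The walls impose strain ε = −(14.28)/7670 = -1.8618e-03; σ = Eε = 196000 · -1.8618e-03 = -364.9 MPa.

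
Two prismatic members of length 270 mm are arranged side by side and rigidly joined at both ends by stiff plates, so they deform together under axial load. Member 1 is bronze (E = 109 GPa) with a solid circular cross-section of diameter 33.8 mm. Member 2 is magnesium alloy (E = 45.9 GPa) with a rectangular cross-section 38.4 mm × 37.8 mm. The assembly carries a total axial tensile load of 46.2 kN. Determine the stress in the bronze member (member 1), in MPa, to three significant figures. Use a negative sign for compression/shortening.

A_1 = 897.3 mm².
A_2 = 1452 mm².
Equal strain + equilibrium ⇒ each member carries load in proportion to AE: A₁E₁ = 97800000 N, A₂E₂ = 66620000 N, ΣAE = 164400000 N.
σ₁ = P·E₁/ΣAE = 46200·109000/164400000 = 30.63 MPa.

30.6 MPa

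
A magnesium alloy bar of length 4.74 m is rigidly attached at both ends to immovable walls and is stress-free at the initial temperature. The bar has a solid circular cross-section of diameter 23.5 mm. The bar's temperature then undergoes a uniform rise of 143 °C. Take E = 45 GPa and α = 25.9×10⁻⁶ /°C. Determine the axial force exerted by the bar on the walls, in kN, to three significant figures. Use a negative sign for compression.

-72.3 kN

Free thermal expansion αLΔT = 25.9e-6 · 4740 · 143 = 17.56 mm.
The walls impose strain ε = −(17.56)/4740 = -3.7037e-03; σ = Eε = 45000 · -3.7037e-03 = -166.7 MPa.
Wall reaction R = σ·A = -166.7·433.7 = -72290 N = -72.29 kN.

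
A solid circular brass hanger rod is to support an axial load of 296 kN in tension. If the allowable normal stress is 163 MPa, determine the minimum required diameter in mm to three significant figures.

48.1 mm

Required area A ≥ P/σ_allow = 296000/163 = 1816 mm².
For a solid circular section, d ≥ √(4A/π) = 48.08 mm.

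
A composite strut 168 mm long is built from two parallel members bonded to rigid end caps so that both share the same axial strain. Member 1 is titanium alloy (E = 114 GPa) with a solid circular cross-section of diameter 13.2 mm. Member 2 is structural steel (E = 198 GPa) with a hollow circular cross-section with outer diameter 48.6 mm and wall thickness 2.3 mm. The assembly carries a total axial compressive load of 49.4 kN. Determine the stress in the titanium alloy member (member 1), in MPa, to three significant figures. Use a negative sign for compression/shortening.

-68.8 MPa

A_1 = 136.8 mm².
A_2 = 334.5 mm².
Equal strain + equilibrium ⇒ each member carries load in proportion to AE: A₁E₁ = 15600000 N, A₂E₂ = 66240000 N, ΣAE = 81840000 N.
σ₁ = P·E₁/ΣAE = -49400·114000/81840000 = -68.81 MPa.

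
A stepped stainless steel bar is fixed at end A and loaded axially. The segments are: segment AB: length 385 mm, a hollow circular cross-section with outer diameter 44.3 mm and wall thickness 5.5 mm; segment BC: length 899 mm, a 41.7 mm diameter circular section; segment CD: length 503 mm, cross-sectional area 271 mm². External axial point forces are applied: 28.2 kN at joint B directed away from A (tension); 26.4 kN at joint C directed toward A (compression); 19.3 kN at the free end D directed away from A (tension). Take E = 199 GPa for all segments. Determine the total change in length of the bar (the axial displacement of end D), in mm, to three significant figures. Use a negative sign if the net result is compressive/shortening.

0.217 mm

Internal axial forces (sectioning from the free end, tension +): N_CD = 19.3 kN, N_BC = -7.1 kN, N_AB = 21.1 kN.
A_AB = 670.4 mm².
A_BC = 1366 mm².
δ_AB = 21100·385/(670.4·199000) = 0.06089 mm
δ_BC = -7100·899/(1366·199000) = -0.02349 mm
δ_CD = 19300·503/(271·199000) = 0.18 mm
δ = Σδ_i = 0.2174 mm.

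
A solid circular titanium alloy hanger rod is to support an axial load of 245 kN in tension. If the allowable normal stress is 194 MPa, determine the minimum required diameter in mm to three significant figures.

40.1 mm

Required area A ≥ P/σ_allow = 245000/194 = 1263 mm².
For a solid circular section, d ≥ √(4A/π) = 40.1 mm.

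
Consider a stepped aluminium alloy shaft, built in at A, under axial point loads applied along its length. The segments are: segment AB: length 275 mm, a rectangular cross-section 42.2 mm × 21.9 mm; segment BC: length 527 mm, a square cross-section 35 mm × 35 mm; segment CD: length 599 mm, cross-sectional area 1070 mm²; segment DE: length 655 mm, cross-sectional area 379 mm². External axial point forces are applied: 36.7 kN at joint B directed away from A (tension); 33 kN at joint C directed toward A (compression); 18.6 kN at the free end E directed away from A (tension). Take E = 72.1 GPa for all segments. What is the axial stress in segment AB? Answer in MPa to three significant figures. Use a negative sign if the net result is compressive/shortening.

Internal axial forces (sectioning from the free end, tension +): N_DE = 18.6 kN, N_CD = 18.6 kN, N_BC = -14.4 kN, N_AB = 22.3 kN.
A_AB = 924.2 mm².
σ_AB = N_AB/A_AB = 22300/924.2 = 24.13 MPa.

24.1 MPa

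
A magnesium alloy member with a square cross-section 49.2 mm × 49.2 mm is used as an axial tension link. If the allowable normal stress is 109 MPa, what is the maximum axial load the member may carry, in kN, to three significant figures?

A = 2421 mm².
P_max = σ_allow · A = 109 · 2421 = 263800 N = 263.8 kN.

264 kN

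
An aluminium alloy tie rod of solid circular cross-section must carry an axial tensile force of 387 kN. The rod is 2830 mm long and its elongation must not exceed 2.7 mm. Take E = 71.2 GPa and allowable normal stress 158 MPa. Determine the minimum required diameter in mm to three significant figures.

Required area A ≥ P/σ_allow = 387000/158 = 2449 mm².
For a solid circular section, d ≥ √(4A/π) = 55.84 mm.
Elongation limit: A ≥ PL/(Eδ_allow) = 387000·2830/(71200·2.7) = 5697 mm² ⇒ d ≥ 85.17 mm.
The elongation limit governs.

85.2 mm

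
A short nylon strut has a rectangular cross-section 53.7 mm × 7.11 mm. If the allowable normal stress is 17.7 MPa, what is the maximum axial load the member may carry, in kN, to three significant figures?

A = 381.8 mm².
P_max = σ_allow · A = 17.7 · 381.8 = 6758 N = 6.758 kN.

6.76 kN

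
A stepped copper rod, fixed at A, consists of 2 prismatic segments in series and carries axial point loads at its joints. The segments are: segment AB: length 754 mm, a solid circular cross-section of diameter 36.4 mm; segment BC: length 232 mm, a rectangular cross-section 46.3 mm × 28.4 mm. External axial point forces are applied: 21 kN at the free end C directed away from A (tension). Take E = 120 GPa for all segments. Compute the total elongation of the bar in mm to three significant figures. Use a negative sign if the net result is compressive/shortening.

0.158 mm

Internal axial forces (sectioning from the free end, tension +): N_BC = 21 kN, N_AB = 21 kN.
A_AB = 1041 mm².
A_BC = 1315 mm².
δ_AB = 21000·754/(1041·120000) = 0.1268 mm
δ_BC = 21000·232/(1315·120000) = 0.03088 mm
δ = Σδ_i = 0.1577 mm.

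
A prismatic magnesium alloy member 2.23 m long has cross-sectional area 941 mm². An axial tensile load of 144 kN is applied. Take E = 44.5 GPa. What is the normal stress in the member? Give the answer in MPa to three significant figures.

σ = N/A = 144000/941 = 153 MPa.

153 MPa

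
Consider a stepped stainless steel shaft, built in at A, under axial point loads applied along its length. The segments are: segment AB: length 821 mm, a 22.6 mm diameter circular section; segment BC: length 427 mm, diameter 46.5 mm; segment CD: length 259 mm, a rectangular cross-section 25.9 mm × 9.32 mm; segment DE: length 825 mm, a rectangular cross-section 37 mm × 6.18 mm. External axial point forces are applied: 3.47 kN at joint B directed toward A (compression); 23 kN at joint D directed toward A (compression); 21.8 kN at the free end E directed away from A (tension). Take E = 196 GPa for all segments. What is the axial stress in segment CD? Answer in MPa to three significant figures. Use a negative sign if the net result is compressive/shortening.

Internal axial forces (sectioning from the free end, tension +): N_DE = 21.8 kN, N_CD = -1.2 kN, N_BC = -1.2 kN, N_AB = -4.67 kN.
A_CD = 241.4 mm².
σ_CD = N_CD/A_CD = -1200/241.4 = -4.971 MPa.

-4.97 MPa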